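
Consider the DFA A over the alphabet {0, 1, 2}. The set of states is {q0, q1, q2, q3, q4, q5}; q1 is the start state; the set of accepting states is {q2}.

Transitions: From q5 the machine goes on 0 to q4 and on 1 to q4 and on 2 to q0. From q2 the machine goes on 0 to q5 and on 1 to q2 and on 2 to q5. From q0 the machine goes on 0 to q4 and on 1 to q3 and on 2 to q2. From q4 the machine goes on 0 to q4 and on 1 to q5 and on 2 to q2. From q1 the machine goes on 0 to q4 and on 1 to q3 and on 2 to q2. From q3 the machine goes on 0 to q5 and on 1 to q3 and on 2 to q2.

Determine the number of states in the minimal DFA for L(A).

Every state is reachable, so we keep all 6.
Initial partition by acceptance: {q2} | {q0,q1,q3,q4,q5}.
Refine {q0,q1,q3,q4,q5} on symbol 2: members go to different blocks, giving {q0,q1,q3,q4} and {q5}.
Refine {q0,q1,q3,q4} on symbol 0: members go to different blocks, giving {q0,q1,q4} and {q3}.
Refine {q0,q1,q4} on symbol 1: members go to different blocks, giving {q0,q1} and {q4}.
No further refinement is possible. Final partition (5 blocks): {q2} | {q0,q1} | {q5} | {q3} | {q4}.

5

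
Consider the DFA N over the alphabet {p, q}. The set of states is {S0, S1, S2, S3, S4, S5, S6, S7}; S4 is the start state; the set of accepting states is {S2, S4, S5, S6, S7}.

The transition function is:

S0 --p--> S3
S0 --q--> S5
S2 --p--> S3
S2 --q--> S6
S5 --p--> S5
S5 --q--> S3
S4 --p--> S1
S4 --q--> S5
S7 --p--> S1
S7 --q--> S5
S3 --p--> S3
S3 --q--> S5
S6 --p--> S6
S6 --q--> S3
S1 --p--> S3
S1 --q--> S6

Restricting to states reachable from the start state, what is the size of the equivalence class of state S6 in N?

2

Reachable states from the start: {S1,S3,S4,S5,S6}. Unreachable: {S0,S2,S7} — drop them.
Initial partition by acceptance: {S4,S5,S6} | {S1,S3}.
On input p, block {S4,S5,S6} splits into {S5,S6} and {S4}.
The partition is now stable with 3 blocks: {S5,S6} | {S1,S3} | {S4}.
State S6 belongs to the block {S5,S6}, which has 2 states.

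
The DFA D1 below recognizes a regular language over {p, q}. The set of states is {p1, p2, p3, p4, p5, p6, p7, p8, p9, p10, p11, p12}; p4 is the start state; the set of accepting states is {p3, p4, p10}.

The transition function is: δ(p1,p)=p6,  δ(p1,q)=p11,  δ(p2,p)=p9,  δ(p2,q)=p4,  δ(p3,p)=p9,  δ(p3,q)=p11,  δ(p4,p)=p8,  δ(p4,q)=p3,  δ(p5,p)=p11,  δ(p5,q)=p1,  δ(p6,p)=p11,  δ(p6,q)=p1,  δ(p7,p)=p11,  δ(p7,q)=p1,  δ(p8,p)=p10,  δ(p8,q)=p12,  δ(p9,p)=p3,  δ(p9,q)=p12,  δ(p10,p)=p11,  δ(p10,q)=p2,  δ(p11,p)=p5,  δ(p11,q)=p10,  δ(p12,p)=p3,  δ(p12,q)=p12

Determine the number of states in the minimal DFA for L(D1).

States {p7} cannot be reached from the start state, so discard them.
Initial partition by acceptance: {p3,p4,p10} | {p1,p2,p5,p6,p8,p9,p11,p12}.
On input q, block {p3,p4,p10} splits into {p3,p10} and {p4}.
Refine {p1,p2,p5,p6,p8,p9,p11,p12} on symbol p: members go to different blocks, giving {p1,p2,p5,p6,p11} and {p8,p9,p12}.
On input p, block {p3,p10} splits into {p3} and {p10}.
On input p, block {p1,p2,p5,p6,p11} splits into {p1,p5,p6,p11} and {p2}.
Refine {p1,p5,p6,p11} on symbol q: members go to different blocks, giving {p1,p5,p6} and {p11}.
Refine {p1,p5,p6} on symbol p: members go to different blocks, giving {p5,p6} and {p1}.
Refine {p8,p9,p12} on symbol p: members go to different blocks, giving {p9,p12} and {p8}.
No further refinement is possible. Final partition (9 blocks): {p3} | {p5,p6} | {p4} | {p9,p12} | {p10} | {p2} | {p11} | {p1} | {p8}.

9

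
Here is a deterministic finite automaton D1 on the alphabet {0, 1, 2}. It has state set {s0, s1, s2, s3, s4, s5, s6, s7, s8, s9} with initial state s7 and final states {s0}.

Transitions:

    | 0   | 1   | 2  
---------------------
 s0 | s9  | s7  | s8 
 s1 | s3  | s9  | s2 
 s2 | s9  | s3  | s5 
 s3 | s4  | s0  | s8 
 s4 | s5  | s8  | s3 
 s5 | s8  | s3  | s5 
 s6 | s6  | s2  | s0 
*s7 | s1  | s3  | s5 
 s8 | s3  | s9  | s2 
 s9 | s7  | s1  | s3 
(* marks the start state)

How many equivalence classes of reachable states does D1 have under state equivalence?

6

Reachable states from the start: {s0,s1,s2,s3,s4,s5,s7,s8,s9}. Unreachable: {s6} — drop them.
Start with accepting vs non-accepting: {s0} | {s1,s2,s3,s4,s5,s7,s8,s9}.
On input 1, block {s1,s2,s3,s4,s5,s7,s8,s9} splits into {s1,s2,s4,s5,s7,s8,s9} and {s3}.
Split {s1,s2,s4,s5,s7,s8,s9} by δ(·,0) → {s2,s4,s5,s7,s9} and {s1,s8}.
Split {s2,s4,s5,s7,s9} by δ(·,0) → {s2,s4,s9} and {s5,s7}.
Split {s2,s4,s9} by δ(·,0) → {s4,s9} and {s2}.
No further refinement is possible. Final partition (6 blocks): {s0} | {s4,s9} | {s3} | {s1,s8} | {s5,s7} | {s2}.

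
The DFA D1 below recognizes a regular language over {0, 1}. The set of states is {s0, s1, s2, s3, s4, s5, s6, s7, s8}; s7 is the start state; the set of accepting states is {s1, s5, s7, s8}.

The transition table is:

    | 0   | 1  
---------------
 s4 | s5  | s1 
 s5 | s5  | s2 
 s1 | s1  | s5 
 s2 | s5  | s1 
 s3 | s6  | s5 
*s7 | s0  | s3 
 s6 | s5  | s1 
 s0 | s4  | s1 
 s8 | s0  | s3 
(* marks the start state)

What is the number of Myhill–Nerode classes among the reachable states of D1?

6

States {s8} cannot be reached from the start state, so discard them.
P0 = {s1,s5,s7} | {s0,s2,s3,s4,s6}.
Split {s1,s5,s7} by δ(·,0) → {s1,s5} and {s7}.
On input 1, block {s1,s5} splits into {s1} and {s5}.
Refine {s0,s2,s3,s4,s6} on symbol 0: members go to different blocks, giving {s2,s4,s6} and {s0,s3}.
On input 1, block {s0,s3} splits into {s0} and {s3}.
No further refinement is possible. Final partition (6 blocks): {s1} | {s2,s4,s6} | {s7} | {s5} | {s0} | {s3}.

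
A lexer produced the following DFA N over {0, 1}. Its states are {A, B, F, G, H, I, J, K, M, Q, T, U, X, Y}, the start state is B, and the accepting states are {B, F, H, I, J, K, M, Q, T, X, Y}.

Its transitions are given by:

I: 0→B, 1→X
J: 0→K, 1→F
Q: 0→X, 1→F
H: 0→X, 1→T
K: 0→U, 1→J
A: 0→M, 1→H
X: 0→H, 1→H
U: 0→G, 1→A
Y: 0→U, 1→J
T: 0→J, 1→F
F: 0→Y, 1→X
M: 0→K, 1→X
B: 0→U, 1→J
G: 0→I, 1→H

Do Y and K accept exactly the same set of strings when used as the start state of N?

States {Q} cannot be reached from the start state, so discard them.
P0 = {B,F,H,I,J,K,M,T,X,Y} | {A,G,U}.
Split {B,F,H,I,J,K,M,T,X,Y} by δ(·,0) → {F,H,I,J,M,T,X} and {B,K,Y}.
Split {F,H,I,J,M,T,X} by δ(·,0) → {F,I,J,M} and {H,T,X}.
Refine {F,I,J,M} on symbol 1: members go to different blocks, giving {F,I,M} and {J}.
Split {A,G,U} by δ(·,0) → {A,G} and {U}.
Refine {H,T,X} on symbol 0: members go to different blocks, giving {H,X} and {T}.
Split {H,X} by δ(·,1) → {X} and {H}.
No further refinement is possible. Final partition (8 blocks): {F,I,M} | {A,G} | {B,K,Y} | {X} | {J} | {U} | {T} | {H}.
Y and K lie in the same block of the stable partition, so they are equivalent — no string distinguishes them.

Yes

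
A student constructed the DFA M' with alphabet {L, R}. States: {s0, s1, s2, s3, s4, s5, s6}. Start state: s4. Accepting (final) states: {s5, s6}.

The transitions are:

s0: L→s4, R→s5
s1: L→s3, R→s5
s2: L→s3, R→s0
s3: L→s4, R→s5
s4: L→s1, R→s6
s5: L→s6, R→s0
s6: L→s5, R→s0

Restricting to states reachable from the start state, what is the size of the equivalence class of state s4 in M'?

Reachable states from the start: {s0,s1,s3,s4,s5,s6}. Unreachable: {s2} — drop them.
Initial partition by acceptance: {s5,s6} | {s0,s1,s3,s4}.
The partition is now stable with 2 blocks: {s5,s6} | {s0,s1,s3,s4}.
The equivalence class containing s4 is {s0,s1,s3,s4}, of size 4.

4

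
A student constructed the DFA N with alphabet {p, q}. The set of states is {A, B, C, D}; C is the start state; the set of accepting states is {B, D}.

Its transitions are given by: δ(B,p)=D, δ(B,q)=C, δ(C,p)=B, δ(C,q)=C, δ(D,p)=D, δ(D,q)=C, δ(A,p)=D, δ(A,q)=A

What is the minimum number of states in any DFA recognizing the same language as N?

2

First remove the unreachable states {A}; 3 states remain.
Start with accepting vs non-accepting: {B,D} | {C}.
No further refinement is possible. Final partition (2 blocks): {B,D} | {C}.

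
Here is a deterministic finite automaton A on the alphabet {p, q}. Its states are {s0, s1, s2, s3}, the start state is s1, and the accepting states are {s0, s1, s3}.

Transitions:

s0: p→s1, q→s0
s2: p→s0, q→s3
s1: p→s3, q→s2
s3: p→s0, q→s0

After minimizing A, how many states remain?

4

Every state is reachable, so we keep all 4.
P0 = {s0,s1,s3} | {s2}.
Refine {s0,s1,s3} on symbol q: members go to different blocks, giving {s0,s3} and {s1}.
On input p, block {s0,s3} splits into {s0} and {s3}.
Stable partition: {s0} | {s2} | {s1} | {s3} — 4 equivalence classes.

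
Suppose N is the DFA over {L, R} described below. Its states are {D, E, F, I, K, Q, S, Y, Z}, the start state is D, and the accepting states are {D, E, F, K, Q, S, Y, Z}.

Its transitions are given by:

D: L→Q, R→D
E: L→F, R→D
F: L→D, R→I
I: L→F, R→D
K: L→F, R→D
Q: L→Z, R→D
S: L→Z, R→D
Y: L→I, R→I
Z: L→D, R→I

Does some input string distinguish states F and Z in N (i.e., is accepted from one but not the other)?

No

Reachable states from the start: {D,F,I,Q,Z}. Unreachable: {E,K,S,Y} — drop them.
P0 = {D,F,Q,Z} | {I}.
Split {D,F,Q,Z} by δ(·,R) → {F,Z} and {D,Q}.
On input L, block {D,Q} splits into {D} and {Q}.
The partition is now stable with 4 blocks: {F,Z} | {I} | {D} | {Q}.
F and Z lie in the same block of the stable partition, so they are equivalent — no string distinguishes them.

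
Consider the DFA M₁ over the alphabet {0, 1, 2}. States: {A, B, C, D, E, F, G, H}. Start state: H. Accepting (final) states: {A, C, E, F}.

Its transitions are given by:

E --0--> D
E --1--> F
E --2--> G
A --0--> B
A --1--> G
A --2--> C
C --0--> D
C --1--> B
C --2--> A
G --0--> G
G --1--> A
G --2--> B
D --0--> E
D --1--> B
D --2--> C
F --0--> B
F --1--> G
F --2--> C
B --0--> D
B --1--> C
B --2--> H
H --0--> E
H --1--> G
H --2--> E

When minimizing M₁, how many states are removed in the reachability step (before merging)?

A breadth-first search from the start state visits every state.

0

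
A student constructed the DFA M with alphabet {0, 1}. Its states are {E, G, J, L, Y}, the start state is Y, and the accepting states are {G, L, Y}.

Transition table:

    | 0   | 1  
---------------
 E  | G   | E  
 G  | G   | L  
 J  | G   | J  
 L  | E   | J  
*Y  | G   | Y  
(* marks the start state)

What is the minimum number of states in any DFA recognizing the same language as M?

4

All states are reachable from the start state.
Initial partition by acceptance: {G,L,Y} | {E,J}.
Split {G,L,Y} by δ(·,0) → {G,Y} and {L}.
Split {G,Y} by δ(·,1) → {G} and {Y}.
The partition is now stable with 4 blocks: {G} | {E,J} | {L} | {Y}.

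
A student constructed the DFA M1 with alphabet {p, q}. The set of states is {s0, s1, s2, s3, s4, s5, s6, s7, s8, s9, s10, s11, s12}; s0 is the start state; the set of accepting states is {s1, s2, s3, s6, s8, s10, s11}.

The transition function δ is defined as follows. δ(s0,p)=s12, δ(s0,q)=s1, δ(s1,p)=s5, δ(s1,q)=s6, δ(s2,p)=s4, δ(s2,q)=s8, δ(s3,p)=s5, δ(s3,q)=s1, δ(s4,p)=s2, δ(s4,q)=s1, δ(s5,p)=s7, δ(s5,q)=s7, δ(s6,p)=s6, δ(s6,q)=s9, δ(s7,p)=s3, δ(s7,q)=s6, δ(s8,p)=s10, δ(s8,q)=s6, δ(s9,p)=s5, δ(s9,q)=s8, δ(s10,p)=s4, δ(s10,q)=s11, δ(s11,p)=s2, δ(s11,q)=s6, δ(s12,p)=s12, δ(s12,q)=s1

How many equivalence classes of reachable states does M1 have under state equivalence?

10

P0 = {s1,s2,s3,s6,s8,s10,s11} | {s0,s4,s5,s7,s9,s12}.
Refine {s1,s2,s3,s6,s8,s10,s11} on symbol p: members go to different blocks, giving {s1,s2,s3,s10} and {s6,s8,s11}.
On input q, block {s1,s2,s3,s10} splits into {s1,s2,s10} and {s3}.
On input p, block {s0,s4,s5,s7,s9,s12} splits into {s0,s5,s9,s12} and {s4} and {s7}.
Refine {s1,s2,s10} on symbol p: members go to different blocks, giving {s2,s10} and {s1}.
On input p, block {s0,s5,s9,s12} splits into {s0,s9,s12} and {s5}.
Refine {s0,s9,s12} on symbol p: members go to different blocks, giving {s0,s12} and {s9}.
Refine {s6,s8,s11} on symbol p: members go to different blocks, giving {s8,s11} and {s6}.
No further refinement is possible. Final partition (10 blocks): {s2,s10} | {s0,s12} | {s8,s11} | {s3} | {s4} | {s7} | {s1} | {s5} | {s9} | {s6}.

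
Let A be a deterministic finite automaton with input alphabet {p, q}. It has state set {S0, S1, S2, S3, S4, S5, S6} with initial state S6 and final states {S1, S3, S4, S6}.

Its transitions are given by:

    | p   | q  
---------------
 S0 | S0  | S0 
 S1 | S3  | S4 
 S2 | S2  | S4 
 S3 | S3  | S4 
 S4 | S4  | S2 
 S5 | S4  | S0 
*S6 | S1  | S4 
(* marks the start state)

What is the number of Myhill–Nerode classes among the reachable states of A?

Reachable states from the start: {S1,S2,S3,S4,S6}. Unreachable: {S0,S5} — drop them.
Start with accepting vs non-accepting: {S1,S3,S4,S6} | {S2}.
On input q, block {S1,S3,S4,S6} splits into {S1,S3,S6} and {S4}.
No further refinement is possible. Final partition (3 blocks): {S1,S3,S6} | {S2} | {S4}.

3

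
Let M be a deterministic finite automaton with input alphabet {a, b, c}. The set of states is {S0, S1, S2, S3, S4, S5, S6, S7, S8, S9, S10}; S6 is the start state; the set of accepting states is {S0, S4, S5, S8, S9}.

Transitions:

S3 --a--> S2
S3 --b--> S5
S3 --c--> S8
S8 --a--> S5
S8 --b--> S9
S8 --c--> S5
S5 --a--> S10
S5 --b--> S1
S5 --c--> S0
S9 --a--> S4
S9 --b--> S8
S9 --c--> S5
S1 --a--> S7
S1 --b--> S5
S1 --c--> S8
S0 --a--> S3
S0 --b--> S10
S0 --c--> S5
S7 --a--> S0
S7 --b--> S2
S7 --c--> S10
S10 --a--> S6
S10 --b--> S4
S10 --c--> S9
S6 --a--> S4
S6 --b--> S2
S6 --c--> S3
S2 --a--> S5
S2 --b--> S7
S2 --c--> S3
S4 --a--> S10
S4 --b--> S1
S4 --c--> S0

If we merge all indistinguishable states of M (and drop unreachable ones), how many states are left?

4

All states are reachable from the start state.
P0 = {S0,S4,S5,S8,S9} | {S1,S2,S3,S6,S7,S10}.
Split {S0,S4,S5,S8,S9} by δ(·,a) → {S0,S4,S5} and {S8,S9}.
On input a, block {S1,S2,S3,S6,S7,S10} splits into {S1,S3,S10} and {S2,S6,S7}.
No further refinement is possible. Final partition (4 blocks): {S0,S4,S5} | {S1,S3,S10} | {S8,S9} | {S2,S6,S7}.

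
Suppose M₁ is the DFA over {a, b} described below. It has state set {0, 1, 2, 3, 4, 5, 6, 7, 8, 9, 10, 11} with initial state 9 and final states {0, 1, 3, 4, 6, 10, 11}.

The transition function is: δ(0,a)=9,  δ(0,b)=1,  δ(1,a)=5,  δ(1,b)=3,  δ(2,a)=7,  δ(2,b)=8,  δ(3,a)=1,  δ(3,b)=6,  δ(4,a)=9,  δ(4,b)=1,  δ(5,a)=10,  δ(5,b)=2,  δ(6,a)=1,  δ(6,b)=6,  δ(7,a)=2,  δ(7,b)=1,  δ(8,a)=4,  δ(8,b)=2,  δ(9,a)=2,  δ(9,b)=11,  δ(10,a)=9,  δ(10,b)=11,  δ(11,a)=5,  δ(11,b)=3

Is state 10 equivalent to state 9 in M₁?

Reachable states from the start: {1,2,3,4,5,6,7,8,9,10,11}. Unreachable: {0} — drop them.
Initial partition by acceptance: {1,3,4,6,10,11} | {2,5,7,8,9}.
Refine {1,3,4,6,10,11} on symbol a: members go to different blocks, giving {1,4,10,11} and {3,6}.
On input b, block {1,4,10,11} splits into {1,11} and {4,10}.
On input a, block {2,5,7,8,9} splits into {2,7,9} and {5,8}.
On input b, block {2,7,9} splits into {7,9} and {2}.
Stable partition: {1,11} | {7,9} | {3,6} | {4,10} | {5,8} | {2} — 6 equivalence classes.
10 and 9 end up in different blocks, so they are distinguishable. For instance, the string 'ε' is accepted from only 10.

No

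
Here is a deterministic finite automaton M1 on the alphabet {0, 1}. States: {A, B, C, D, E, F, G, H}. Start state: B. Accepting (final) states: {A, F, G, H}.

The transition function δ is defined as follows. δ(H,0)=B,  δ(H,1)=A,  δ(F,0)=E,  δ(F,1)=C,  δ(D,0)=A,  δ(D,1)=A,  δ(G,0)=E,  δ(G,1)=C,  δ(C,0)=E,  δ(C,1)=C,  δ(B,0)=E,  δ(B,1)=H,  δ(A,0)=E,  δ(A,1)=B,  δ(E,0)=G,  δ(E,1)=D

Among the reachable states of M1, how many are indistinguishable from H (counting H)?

States {F} cannot be reached from the start state, so discard them.
P0 = {A,G,H} | {B,C,D,E}.
Refine {A,G,H} on symbol 1: members go to different blocks, giving {A,G} and {H}.
On input 0, block {B,C,D,E} splits into {B,C} and {D,E}.
Refine {B,C} on symbol 1: members go to different blocks, giving {B} and {C}.
Refine {A,G} on symbol 1: members go to different blocks, giving {A} and {G}.
On input 0, block {D,E} splits into {D} and {E}.
The partition is now stable with 7 blocks: {A} | {B} | {H} | {D} | {C} | {G} | {E}.
State H belongs to the block {H}, which has 1 states.

1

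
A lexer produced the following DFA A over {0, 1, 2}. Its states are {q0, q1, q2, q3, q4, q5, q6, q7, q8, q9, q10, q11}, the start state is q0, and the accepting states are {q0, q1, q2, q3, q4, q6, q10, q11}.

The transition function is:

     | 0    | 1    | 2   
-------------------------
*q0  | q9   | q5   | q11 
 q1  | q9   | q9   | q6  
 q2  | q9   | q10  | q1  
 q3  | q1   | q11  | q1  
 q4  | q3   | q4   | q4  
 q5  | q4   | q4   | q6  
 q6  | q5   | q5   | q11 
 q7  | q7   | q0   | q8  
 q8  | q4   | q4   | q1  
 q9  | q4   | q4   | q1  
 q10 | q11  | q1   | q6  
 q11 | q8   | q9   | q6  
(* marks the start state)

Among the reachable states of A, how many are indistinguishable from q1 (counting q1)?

States {q2,q7,q10} cannot be reached from the start state, so discard them.
Start with accepting vs non-accepting: {q0,q1,q3,q4,q6,q11} | {q5,q8,q9}.
On input 0, block {q0,q1,q3,q4,q6,q11} splits into {q0,q1,q6,q11} and {q3,q4}.
On input 0, block {q3,q4} splits into {q3} and {q4}.
The partition is now stable with 4 blocks: {q0,q1,q6,q11} | {q5,q8,q9} | {q3} | {q4}.
State q1 belongs to the block {q0,q1,q6,q11}, which has 4 states.

4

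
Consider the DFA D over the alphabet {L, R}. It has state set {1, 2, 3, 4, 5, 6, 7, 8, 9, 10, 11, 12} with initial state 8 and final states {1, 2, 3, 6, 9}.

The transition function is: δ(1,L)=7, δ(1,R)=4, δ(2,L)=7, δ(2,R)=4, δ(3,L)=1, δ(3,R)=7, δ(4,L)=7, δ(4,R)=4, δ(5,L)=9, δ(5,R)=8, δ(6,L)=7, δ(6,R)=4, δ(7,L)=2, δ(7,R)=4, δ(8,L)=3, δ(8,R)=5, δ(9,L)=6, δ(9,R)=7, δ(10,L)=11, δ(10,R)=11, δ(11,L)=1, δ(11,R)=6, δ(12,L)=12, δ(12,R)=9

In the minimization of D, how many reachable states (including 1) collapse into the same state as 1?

Reachable states from the start: {1,2,3,4,5,6,7,8,9}. Unreachable: {10,11,12} — drop them.
Start with accepting vs non-accepting: {1,2,3,6,9} | {4,5,7,8}.
On input L, block {1,2,3,6,9} splits into {1,2,6} and {3,9}.
Split {4,5,7,8} by δ(·,L) → {5,8} and {4} and {7}.
Stable partition: {1,2,6} | {5,8} | {3,9} | {4} | {7} — 5 equivalence classes.
The equivalence class containing 1 is {1,2,6}, of size 3.

3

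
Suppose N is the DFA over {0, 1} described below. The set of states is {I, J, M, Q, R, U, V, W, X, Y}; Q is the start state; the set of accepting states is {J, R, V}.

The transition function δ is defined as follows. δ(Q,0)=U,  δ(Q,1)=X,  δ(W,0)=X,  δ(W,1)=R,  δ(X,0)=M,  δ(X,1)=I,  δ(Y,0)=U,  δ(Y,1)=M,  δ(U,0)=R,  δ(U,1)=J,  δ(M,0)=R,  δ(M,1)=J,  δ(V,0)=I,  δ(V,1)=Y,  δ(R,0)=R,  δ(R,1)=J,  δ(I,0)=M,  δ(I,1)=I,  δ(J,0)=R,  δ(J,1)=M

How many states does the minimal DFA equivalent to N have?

4

First remove the unreachable states {V,W,Y}; 7 states remain.
Start with accepting vs non-accepting: {J,R} | {I,M,Q,U,X}.
Refine {J,R} on symbol 1: members go to different blocks, giving {R} and {J}.
Split {I,M,Q,U,X} by δ(·,0) → {I,Q,X} and {M,U}.
No further refinement is possible. Final partition (4 blocks): {R} | {I,Q,X} | {J} | {M,U}.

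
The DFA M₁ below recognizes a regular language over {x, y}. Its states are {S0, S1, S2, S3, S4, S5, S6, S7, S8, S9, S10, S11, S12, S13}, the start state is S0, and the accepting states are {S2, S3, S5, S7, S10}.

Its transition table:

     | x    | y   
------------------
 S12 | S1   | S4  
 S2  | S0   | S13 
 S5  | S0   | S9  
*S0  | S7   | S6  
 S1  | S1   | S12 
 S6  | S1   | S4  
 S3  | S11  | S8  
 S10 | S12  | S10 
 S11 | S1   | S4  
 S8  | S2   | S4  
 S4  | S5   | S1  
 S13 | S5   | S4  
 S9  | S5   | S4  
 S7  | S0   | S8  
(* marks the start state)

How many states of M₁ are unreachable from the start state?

No path from S0 leads to S3, S10, S11; the other 11 states are all reachable.

3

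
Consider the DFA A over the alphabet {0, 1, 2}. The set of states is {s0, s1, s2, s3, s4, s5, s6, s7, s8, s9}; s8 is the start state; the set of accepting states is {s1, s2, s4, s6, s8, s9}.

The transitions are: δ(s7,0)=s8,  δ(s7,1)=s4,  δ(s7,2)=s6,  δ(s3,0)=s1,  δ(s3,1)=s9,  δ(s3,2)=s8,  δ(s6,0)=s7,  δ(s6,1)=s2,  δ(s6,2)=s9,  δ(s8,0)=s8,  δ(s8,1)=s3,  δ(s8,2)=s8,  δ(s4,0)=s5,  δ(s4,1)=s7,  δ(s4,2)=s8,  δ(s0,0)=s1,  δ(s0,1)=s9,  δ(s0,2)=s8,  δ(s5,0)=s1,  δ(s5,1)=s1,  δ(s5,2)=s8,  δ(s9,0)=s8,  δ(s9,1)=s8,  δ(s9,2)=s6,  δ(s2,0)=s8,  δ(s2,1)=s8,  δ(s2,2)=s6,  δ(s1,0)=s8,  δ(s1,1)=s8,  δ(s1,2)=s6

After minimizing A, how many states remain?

Reachable states from the start: {s1,s2,s3,s4,s5,s6,s7,s8,s9}. Unreachable: {s0} — drop them.
P0 = {s1,s2,s4,s6,s8,s9} | {s3,s5,s7}.
Split {s1,s2,s4,s6,s8,s9} by δ(·,0) → {s1,s2,s8,s9} and {s4,s6}.
Refine {s1,s2,s8,s9} on symbol 1: members go to different blocks, giving {s1,s2,s9} and {s8}.
Refine {s3,s5,s7} on symbol 0: members go to different blocks, giving {s3,s5} and {s7}.
Refine {s4,s6} on symbol 0: members go to different blocks, giving {s4} and {s6}.
Stable partition: {s1,s2,s9} | {s3,s5} | {s4} | {s8} | {s7} | {s6} — 6 equivalence classes.

6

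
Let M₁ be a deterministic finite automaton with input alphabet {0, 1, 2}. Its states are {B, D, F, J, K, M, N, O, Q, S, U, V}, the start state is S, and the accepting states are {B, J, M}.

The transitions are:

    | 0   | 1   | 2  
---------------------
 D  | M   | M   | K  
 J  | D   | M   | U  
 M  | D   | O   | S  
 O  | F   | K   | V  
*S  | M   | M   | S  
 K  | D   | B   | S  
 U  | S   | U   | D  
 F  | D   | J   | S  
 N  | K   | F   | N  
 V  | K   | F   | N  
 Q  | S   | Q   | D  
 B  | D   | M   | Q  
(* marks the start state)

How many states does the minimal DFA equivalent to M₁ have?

Start with accepting vs non-accepting: {B,J,M} | {D,F,K,N,O,Q,S,U,V}.
Refine {B,J,M} on symbol 1: members go to different blocks, giving {B,J} and {M}.
Refine {D,F,K,N,O,Q,S,U,V} on symbol 0: members go to different blocks, giving {F,K,N,O,Q,U,V} and {D,S}.
Refine {F,K,N,O,Q,U,V} on symbol 0: members go to different blocks, giving {F,K,Q,U} and {N,O,V}.
Split {F,K,Q,U} by δ(·,1) → {F,K} and {Q,U}.
Split {D,S} by δ(·,2) → {S} and {D}.
Stable partition: {B,J} | {F,K} | {M} | {S} | {N,O,V} | {Q,U} | {D} — 7 equivalence classes.

7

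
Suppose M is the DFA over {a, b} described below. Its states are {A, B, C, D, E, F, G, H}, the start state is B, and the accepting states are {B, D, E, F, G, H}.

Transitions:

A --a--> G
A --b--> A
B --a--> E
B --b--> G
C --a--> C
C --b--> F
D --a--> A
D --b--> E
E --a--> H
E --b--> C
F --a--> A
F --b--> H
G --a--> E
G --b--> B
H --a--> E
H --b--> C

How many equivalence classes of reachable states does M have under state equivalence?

5

States {D} cannot be reached from the start state, so discard them.
Initial partition by acceptance: {B,E,F,G,H} | {A,C}.
Refine {B,E,F,G,H} on symbol a: members go to different blocks, giving {B,E,G,H} and {F}.
Refine {B,E,G,H} on symbol b: members go to different blocks, giving {B,G} and {E,H}.
Refine {A,C} on symbol a: members go to different blocks, giving {A} and {C}.
No further refinement is possible. Final partition (5 blocks): {B,G} | {A} | {F} | {E,H} | {C}.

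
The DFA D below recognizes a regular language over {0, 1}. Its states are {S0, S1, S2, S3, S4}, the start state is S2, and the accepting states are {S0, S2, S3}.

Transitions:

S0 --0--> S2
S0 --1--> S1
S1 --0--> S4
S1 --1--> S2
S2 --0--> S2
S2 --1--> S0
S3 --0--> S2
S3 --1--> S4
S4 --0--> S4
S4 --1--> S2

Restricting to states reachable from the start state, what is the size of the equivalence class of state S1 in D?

Reachable states from the start: {S0,S1,S2,S4}. Unreachable: {S3} — drop them.
Start with accepting vs non-accepting: {S0,S2} | {S1,S4}.
Split {S0,S2} by δ(·,1) → {S0} and {S2}.
The partition is now stable with 3 blocks: {S0} | {S1,S4} | {S2}.
The equivalence class containing S1 is {S1,S4}, of size 2.

2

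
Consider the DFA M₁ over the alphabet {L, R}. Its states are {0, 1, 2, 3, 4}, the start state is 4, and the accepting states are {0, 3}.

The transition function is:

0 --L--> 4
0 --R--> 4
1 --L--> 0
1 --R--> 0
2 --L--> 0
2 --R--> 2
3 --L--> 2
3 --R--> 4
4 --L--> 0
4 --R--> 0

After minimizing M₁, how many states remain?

2

States {1,2,3} cannot be reached from the start state, so discard them.
Initial partition by acceptance: {0} | {4}.
The partition is now stable with 2 blocks: {0} | {4}.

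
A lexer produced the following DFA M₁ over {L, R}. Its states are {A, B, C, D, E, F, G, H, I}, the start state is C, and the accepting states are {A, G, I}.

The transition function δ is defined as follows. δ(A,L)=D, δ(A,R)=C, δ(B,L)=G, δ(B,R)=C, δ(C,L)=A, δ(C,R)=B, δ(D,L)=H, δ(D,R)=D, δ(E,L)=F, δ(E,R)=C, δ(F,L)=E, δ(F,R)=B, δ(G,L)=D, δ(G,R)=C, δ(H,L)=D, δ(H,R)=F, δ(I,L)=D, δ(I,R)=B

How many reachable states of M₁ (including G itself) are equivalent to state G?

Reachable states from the start: {A,B,C,D,E,F,G,H}. Unreachable: {I} — drop them.
Start with accepting vs non-accepting: {A,G} | {B,C,D,E,F,H}.
On input L, block {B,C,D,E,F,H} splits into {D,E,F,H} and {B,C}.
On input R, block {D,E,F,H} splits into {D,H} and {E,F}.
Split {D,H} by δ(·,R) → {D} and {H}.
No further refinement is possible. Final partition (5 blocks): {A,G} | {D} | {B,C} | {E,F} | {H}.
State G belongs to the block {A,G}, which has 2 states.

2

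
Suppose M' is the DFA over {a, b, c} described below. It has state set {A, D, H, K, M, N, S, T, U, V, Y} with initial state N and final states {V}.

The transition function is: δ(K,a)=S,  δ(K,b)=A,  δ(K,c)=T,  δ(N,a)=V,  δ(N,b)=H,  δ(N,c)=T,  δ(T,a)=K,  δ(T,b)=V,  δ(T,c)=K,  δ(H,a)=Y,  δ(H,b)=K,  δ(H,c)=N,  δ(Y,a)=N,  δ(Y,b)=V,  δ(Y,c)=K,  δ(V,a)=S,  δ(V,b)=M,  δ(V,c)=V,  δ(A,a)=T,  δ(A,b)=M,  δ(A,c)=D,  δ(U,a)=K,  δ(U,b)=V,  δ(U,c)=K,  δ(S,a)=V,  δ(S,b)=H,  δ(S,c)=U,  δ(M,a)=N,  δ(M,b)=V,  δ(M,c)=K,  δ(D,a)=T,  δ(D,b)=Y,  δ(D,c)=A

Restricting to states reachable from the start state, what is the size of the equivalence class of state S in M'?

Every state is reachable, so we keep all 11.
Initial partition by acceptance: {V} | {A,D,H,K,M,N,S,T,U,Y}.
Refine {A,D,H,K,M,N,S,T,U,Y} on symbol a: members go to different blocks, giving {A,D,H,K,M,T,U,Y} and {N,S}.
Split {A,D,H,K,M,T,U,Y} by δ(·,a) → {A,D,H,T,U} and {K,M,Y}.
Refine {A,D,H,T,U} on symbol a: members go to different blocks, giving {H,T,U} and {A,D}.
Split {H,T,U} by δ(·,b) → {T,U} and {H}.
Split {K,M,Y} by δ(·,b) → {M,Y} and {K}.
The partition is now stable with 7 blocks: {V} | {T,U} | {N,S} | {M,Y} | {A,D} | {H} | {K}.
The equivalence class containing S is {N,S}, of size 2.

2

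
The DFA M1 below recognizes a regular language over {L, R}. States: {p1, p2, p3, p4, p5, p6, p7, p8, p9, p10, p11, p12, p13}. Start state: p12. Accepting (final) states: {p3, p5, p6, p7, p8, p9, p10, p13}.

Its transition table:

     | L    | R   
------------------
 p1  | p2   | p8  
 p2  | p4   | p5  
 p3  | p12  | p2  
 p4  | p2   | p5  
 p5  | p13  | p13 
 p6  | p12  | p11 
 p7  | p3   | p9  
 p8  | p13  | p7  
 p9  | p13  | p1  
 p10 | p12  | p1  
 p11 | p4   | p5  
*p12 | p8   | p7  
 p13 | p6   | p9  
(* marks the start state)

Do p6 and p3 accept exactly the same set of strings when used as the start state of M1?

Yes

Reachable states from the start: {p1,p2,p3,p4,p5,p6,p7,p8,p9,p11,p12,p13}. Unreachable: {p10} — drop them.
P0 = {p3,p5,p6,p7,p8,p9,p13} | {p1,p2,p4,p11,p12}.
Refine {p3,p5,p6,p7,p8,p9,p13} on symbol L: members go to different blocks, giving {p5,p7,p8,p9,p13} and {p3,p6}.
Split {p5,p7,p8,p9,p13} by δ(·,L) → {p5,p8,p9} and {p7,p13}.
On input R, block {p5,p8,p9} splits into {p5,p8} and {p9}.
Refine {p1,p2,p4,p11,p12} on symbol L: members go to different blocks, giving {p1,p2,p4,p11} and {p12}.
Stable partition: {p5,p8} | {p1,p2,p4,p11} | {p3,p6} | {p7,p13} | {p9} | {p12} — 6 equivalence classes.
p6 and p3 lie in the same block of the stable partition, so they are equivalent — no string distinguishes them.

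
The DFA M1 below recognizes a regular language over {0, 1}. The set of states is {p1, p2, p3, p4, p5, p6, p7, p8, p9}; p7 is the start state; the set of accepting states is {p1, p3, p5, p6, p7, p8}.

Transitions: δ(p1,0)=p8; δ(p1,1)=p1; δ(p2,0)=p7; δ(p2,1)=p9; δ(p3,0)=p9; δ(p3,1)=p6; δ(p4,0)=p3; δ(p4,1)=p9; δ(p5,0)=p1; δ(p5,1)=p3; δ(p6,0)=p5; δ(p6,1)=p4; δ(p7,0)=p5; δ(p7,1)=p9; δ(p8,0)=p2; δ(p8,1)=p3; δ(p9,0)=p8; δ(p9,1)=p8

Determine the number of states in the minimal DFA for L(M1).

9

All states are reachable from the start state.
Start with accepting vs non-accepting: {p1,p3,p5,p6,p7,p8} | {p2,p4,p9}.
Refine {p1,p3,p5,p6,p7,p8} on symbol 0: members go to different blocks, giving {p1,p5,p6,p7} and {p3,p8}.
Refine {p1,p5,p6,p7} on symbol 0: members go to different blocks, giving {p5,p6,p7} and {p1}.
Refine {p5,p6,p7} on symbol 0: members go to different blocks, giving {p6,p7} and {p5}.
Split {p2,p4,p9} by δ(·,0) → {p4,p9} and {p2}.
On input 1, block {p4,p9} splits into {p4} and {p9}.
On input 1, block {p6,p7} splits into {p6} and {p7}.
On input 0, block {p3,p8} splits into {p3} and {p8}.
The partition is now stable with 9 blocks: {p6} | {p4} | {p3} | {p1} | {p5} | {p2} | {p9} | {p7} | {p8}.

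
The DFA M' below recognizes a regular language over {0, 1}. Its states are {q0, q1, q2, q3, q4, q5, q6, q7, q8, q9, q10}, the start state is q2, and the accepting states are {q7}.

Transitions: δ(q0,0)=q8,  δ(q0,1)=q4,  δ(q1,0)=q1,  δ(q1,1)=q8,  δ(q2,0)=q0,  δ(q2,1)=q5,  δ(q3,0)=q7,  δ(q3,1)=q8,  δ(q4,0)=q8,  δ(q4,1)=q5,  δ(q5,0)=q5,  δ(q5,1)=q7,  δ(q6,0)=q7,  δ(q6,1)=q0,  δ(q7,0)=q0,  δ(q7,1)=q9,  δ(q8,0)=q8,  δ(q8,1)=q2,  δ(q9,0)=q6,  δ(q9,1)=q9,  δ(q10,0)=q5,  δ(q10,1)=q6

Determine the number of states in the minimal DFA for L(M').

First remove the unreachable states {q1,q3,q10}; 8 states remain.
P0 = {q7} | {q0,q2,q4,q5,q6,q8,q9}.
On input 0, block {q0,q2,q4,q5,q6,q8,q9} splits into {q0,q2,q4,q5,q8,q9} and {q6}.
On input 0, block {q0,q2,q4,q5,q8,q9} splits into {q0,q2,q4,q5,q8} and {q9}.
Refine {q0,q2,q4,q5,q8} on symbol 1: members go to different blocks, giving {q0,q2,q4,q8} and {q5}.
Split {q0,q2,q4,q8} by δ(·,1) → {q0,q8} and {q2,q4}.
The partition is now stable with 6 blocks: {q7} | {q0,q8} | {q6} | {q9} | {q5} | {q2,q4}.

6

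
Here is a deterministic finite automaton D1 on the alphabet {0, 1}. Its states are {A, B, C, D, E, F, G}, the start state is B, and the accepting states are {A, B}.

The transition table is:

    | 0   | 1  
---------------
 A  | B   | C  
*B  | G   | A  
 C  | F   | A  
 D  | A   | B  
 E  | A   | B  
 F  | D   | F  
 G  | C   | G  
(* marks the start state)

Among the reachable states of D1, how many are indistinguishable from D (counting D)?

States {E} cannot be reached from the start state, so discard them.
P0 = {A,B} | {C,D,F,G}.
Refine {A,B} on symbol 0: members go to different blocks, giving {A} and {B}.
Split {C,D,F,G} by δ(·,0) → {C,F,G} and {D}.
On input 0, block {C,F,G} splits into {C,G} and {F}.
On input 0, block {C,G} splits into {C} and {G}.
Stable partition: {A} | {C} | {B} | {D} | {F} | {G} — 6 equivalence classes.
State D belongs to the block {D}, which has 1 states.

1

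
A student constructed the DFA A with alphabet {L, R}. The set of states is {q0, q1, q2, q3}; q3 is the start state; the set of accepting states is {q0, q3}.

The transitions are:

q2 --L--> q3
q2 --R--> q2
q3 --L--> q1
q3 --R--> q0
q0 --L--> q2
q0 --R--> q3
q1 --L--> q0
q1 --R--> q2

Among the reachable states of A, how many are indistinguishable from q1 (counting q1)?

2

P0 = {q0,q3} | {q1,q2}.
No further refinement is possible. Final partition (2 blocks): {q0,q3} | {q1,q2}.
The equivalence class containing q1 is {q1,q2}, of size 2.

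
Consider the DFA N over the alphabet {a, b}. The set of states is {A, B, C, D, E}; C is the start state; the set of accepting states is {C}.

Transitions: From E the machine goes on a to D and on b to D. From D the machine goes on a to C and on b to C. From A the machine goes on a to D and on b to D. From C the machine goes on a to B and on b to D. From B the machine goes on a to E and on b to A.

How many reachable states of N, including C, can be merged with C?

All states are reachable from the start state.
P0 = {C} | {A,B,D,E}.
Refine {A,B,D,E} on symbol a: members go to different blocks, giving {A,B,E} and {D}.
Refine {A,B,E} on symbol a: members go to different blocks, giving {A,E} and {B}.
Stable partition: {C} | {A,E} | {D} | {B} — 4 equivalence classes.
The equivalence class containing C is {C}, of size 1.

1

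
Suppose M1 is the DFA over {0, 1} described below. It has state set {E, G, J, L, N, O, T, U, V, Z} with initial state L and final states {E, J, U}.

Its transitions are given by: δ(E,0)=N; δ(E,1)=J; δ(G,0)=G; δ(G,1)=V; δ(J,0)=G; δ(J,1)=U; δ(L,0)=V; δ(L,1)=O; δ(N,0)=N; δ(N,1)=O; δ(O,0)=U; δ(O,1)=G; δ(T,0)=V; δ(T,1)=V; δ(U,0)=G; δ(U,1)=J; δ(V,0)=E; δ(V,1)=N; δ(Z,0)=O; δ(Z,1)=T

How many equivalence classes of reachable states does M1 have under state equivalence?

First remove the unreachable states {T,Z}; 8 states remain.
P0 = {E,J,U} | {G,L,N,O,V}.
Split {G,L,N,O,V} by δ(·,0) → {G,L,N} and {O,V}.
On input 0, block {G,L,N} splits into {G,N} and {L}.
The partition is now stable with 4 blocks: {E,J,U} | {G,N} | {O,V} | {L}.

4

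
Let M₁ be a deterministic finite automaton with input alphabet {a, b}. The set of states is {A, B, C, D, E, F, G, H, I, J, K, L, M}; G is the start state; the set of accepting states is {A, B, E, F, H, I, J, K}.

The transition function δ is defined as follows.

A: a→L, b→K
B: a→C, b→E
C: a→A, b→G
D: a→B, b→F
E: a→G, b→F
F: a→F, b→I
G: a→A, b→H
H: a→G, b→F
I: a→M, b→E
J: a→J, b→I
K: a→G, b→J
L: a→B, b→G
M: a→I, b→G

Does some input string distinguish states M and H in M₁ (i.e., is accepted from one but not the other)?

Yes

Reachable states from the start: {A,B,C,E,F,G,H,I,J,K,L,M}. Unreachable: {D} — drop them.
Initial partition by acceptance: {A,B,E,F,H,I,J,K} | {C,G,L,M}.
Refine {A,B,E,F,H,I,J,K} on symbol a: members go to different blocks, giving {A,B,E,H,I,K} and {F,J}.
Refine {A,B,E,H,I,K} on symbol b: members go to different blocks, giving {A,B,I} and {E,H,K}.
On input b, block {C,G,L,M} splits into {C,L,M} and {G}.
Stable partition: {A,B,I} | {C,L,M} | {F,J} | {E,H,K} | {G} — 5 equivalence classes.
M and H end up in different blocks, so they are distinguishable. For instance, the string 'ε' is accepted from only H.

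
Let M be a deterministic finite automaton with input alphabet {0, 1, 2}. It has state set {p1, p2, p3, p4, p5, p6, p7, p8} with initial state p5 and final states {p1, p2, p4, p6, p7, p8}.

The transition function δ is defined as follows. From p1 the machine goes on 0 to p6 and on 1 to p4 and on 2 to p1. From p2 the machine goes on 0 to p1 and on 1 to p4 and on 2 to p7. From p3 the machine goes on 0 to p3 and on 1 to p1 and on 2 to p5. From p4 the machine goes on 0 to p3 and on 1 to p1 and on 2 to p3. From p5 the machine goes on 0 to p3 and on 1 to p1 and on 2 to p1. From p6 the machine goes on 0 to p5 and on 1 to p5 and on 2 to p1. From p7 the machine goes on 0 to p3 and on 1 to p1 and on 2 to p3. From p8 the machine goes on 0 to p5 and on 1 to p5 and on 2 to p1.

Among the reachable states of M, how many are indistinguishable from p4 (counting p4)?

1

States {p2,p7,p8} cannot be reached from the start state, so discard them.
P0 = {p1,p4,p6} | {p3,p5}.
Split {p1,p4,p6} by δ(·,0) → {p4,p6} and {p1}.
Split {p4,p6} by δ(·,1) → {p4} and {p6}.
Refine {p3,p5} on symbol 2: members go to different blocks, giving {p3} and {p5}.
Stable partition: {p4} | {p3} | {p1} | {p6} | {p5} — 5 equivalence classes.
State p4 belongs to the block {p4}, which has 1 states.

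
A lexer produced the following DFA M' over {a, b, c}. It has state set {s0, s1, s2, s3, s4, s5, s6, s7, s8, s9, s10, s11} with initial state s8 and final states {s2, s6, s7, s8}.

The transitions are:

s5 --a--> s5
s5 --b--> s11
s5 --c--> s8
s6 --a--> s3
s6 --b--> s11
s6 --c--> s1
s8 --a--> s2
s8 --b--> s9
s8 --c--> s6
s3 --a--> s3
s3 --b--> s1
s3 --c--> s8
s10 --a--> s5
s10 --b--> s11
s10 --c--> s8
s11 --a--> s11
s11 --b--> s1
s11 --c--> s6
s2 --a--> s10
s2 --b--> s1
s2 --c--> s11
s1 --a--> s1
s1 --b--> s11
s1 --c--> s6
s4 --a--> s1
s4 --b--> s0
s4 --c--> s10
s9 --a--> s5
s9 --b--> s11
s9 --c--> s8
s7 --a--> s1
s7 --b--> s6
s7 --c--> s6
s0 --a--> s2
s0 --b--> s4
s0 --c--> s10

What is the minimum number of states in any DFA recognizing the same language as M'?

4

First remove the unreachable states {s0,s4,s7}; 9 states remain.
P0 = {s2,s6,s8} | {s1,s3,s5,s9,s10,s11}.
Split {s2,s6,s8} by δ(·,a) → {s2,s6} and {s8}.
On input c, block {s1,s3,s5,s9,s10,s11} splits into {s3,s5,s9,s10} and {s1,s11}.
No further refinement is possible. Final partition (4 blocks): {s2,s6} | {s3,s5,s9,s10} | {s8} | {s1,s11}.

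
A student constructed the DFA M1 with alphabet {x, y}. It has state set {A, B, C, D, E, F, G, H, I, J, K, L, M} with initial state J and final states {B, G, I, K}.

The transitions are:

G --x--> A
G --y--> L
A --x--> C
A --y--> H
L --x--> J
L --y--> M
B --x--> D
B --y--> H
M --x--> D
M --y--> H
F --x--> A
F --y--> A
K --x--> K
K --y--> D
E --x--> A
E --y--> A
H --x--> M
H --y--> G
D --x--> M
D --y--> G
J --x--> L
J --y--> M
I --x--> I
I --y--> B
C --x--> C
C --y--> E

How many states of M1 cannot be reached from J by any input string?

4

Starting at J and following transitions, the reachable set is {A, C, D, E, G, H, J, L, M}. That leaves B, F, I, K unreachable — 4 in total.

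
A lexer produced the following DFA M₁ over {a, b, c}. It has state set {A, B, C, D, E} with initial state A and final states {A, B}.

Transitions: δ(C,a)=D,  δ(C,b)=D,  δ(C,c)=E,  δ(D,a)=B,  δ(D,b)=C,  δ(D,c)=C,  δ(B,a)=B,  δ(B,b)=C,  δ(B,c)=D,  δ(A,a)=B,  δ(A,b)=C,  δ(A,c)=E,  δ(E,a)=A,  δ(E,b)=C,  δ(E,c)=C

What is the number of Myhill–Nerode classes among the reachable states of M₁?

3

Every state is reachable, so we keep all 5.
Initial partition by acceptance: {A,B} | {C,D,E}.
On input a, block {C,D,E} splits into {D,E} and {C}.
Stable partition: {A,B} | {D,E} | {C} — 3 equivalence classes.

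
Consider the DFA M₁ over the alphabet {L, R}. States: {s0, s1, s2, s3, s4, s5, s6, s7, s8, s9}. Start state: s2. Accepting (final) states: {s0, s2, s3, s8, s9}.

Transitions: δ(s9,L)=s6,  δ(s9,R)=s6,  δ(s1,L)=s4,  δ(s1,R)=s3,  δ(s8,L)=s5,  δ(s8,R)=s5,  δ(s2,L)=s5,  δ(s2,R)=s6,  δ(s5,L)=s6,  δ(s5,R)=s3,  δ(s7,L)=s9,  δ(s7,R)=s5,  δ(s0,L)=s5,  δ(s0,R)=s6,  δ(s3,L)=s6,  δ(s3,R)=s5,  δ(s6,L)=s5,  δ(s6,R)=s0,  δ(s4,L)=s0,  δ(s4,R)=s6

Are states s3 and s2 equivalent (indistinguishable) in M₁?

Yes

Reachable states from the start: {s0,s2,s3,s5,s6}. Unreachable: {s1,s4,s7,s8,s9} — drop them.
Initial partition by acceptance: {s0,s2,s3} | {s5,s6}.
No further refinement is possible. Final partition (2 blocks): {s0,s2,s3} | {s5,s6}.
s3 and s2 lie in the same block of the stable partition, so they are equivalent — no string distinguishes them.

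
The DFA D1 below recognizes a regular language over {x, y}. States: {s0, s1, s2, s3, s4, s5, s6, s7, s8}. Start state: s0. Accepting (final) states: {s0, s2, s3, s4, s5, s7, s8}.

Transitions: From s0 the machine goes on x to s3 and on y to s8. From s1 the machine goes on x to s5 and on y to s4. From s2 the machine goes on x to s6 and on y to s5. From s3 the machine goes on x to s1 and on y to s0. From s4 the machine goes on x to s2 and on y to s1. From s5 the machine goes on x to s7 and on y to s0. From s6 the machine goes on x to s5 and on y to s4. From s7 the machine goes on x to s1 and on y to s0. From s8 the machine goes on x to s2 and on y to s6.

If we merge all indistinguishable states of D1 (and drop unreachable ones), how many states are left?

Every state is reachable, so we keep all 9.
P0 = {s0,s2,s3,s4,s5,s7,s8} | {s1,s6}.
On input x, block {s0,s2,s3,s4,s5,s7,s8} splits into {s0,s4,s5,s8} and {s2,s3,s7}.
On input y, block {s0,s4,s5,s8} splits into {s0,s5} and {s4,s8}.
Split {s0,s5} by δ(·,y) → {s0} and {s5}.
On input y, block {s2,s3,s7} splits into {s3,s7} and {s2}.
The partition is now stable with 6 blocks: {s0} | {s1,s6} | {s3,s7} | {s4,s8} | {s5} | {s2}.

6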